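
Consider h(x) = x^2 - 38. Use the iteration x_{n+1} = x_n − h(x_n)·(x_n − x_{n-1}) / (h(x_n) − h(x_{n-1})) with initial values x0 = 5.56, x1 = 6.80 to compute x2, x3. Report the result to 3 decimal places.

6.133, 6.163

h(5.56) = -7.08640, h(6.80) = 8.24000
x2 = 6.80000 − 8.24000·(6.80000 − 5.56000) / (8.24000 − (-7.08640)) = 6.80000 − (10.21760)/(15.32640) = 6.13333
h(6.13333) = -0.38222
x3 = 6.13333 − (-0.38222)·(6.13333 − 6.80000) / (-0.38222 − 8.24000) = 6.13333 − (0.25481)/(-8.62222) = 6.16289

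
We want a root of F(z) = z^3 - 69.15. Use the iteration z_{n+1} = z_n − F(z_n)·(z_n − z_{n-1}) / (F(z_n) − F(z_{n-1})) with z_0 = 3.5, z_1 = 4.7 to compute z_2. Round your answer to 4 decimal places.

4.0173

F(3.5) = -26.275000, F(4.7) = 34.673000
z_2 = 4.700000 − 34.673000·(4.700000 − 3.500000) / (34.673000 − (-26.275000)) = 4.700000 − (41.607600)/(60.948000) = 4.017326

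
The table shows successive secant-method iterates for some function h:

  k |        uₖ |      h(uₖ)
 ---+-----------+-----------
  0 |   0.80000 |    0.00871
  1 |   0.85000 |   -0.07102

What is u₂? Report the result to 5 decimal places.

u₂ = 0.85000 − (-0.07102)·(0.85000 − 0.80000) / (-0.07102 − 0.00871)
   = 0.85000 − (-0.0035510)/(-0.0797300) = 0.8054622

0.80546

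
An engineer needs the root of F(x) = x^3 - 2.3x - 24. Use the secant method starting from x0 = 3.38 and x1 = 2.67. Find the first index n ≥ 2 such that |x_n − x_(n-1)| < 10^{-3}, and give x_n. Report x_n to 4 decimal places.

n = 5, x_n = 3.1496

F(3.38) = 6.840472, F(2.67) = -11.106837
x2 = 2.670000 − (-11.106837)·(-0.710000)/(-17.947309) = 3.109389;  |Δ| = 0.439389
F(3.109389) = -1.089083
x3 = 3.109389 − (-1.089083)·(0.439389)/(10.017754) = 3.157158;  |Δ| = 0.047768
F(3.157158) = 0.207960
x4 = 3.157158 − 0.207960·(0.047768)/(1.297043) = 3.149499;  |Δ| = 0.007659
F(3.149499) = -0.002893
x5 = 3.149499 − (-0.002893)·(-0.007659)/(-0.210852) = 3.149604;  |Δ| = 0.000105
|x5 − x4| = 0.000105 < 10^{-3}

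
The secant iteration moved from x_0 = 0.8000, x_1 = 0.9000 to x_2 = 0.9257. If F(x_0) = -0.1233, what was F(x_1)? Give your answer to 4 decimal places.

The secant line through (0.8000, -0.1233) and (0.9000, F(x_1)) crosses zero at x_2 = 0.9257.
So (0.8000, -0.1233), (0.9000, F(x_1)), (0.9257, 0) are collinear:
F(x_1) = -0.1233 · (0.9000 − 0.9257) / (0.8000 − 0.9257) = -0.1233 · (-0.025700)/(-0.125700) = -0.025209

-0.0252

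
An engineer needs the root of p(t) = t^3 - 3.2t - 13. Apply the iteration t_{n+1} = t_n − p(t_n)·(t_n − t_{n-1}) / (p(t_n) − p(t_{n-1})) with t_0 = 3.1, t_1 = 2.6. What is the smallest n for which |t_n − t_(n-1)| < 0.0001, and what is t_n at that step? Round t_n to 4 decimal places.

n = 5, t_n = 2.8004

p(3.1) = 6.871000, p(2.6) = -3.744000
t_2 = 2.600000 − (-3.744000)·(-0.500000)/(-10.615000) = 2.776354;  |Δ| = 0.176354
p(2.776354) = -0.483799
t_3 = 2.776354 − (-0.483799)·(0.176354)/(3.260201) = 2.802524;  |Δ| = 0.026170
p(2.802524) = 0.043349
t_4 = 2.802524 − 0.043349·(0.026170)/(0.527148) = 2.800372;  |Δ| = 0.002152
p(2.800372) = -0.000433
t_5 = 2.800372 − (-0.000433)·(-0.002152)/(-0.043782) = 2.800394;  |Δ| = 0.000021
|t_5 − t_4| = 0.000021 < 0.0001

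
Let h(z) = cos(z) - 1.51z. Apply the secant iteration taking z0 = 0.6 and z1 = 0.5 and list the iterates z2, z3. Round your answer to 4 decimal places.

0.5603, 0.5608

h(0.6) = -0.080664, h(0.5) = 0.122583
z2 = 0.500000 − 0.122583·(0.500000 − 0.600000) / (0.122583 − (-0.080664)) = 0.500000 − (-0.012258)/(0.203247) = 0.560312
h(0.560312) = 0.001018
z3 = 0.560312 − 0.001018·(0.560312 − 0.500000) / (0.001018 − 0.122583) = 0.560312 − (0.000061)/(-0.121565) = 0.560817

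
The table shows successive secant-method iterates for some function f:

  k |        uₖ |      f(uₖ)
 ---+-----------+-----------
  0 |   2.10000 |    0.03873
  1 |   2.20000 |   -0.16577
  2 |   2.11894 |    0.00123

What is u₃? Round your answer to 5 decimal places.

2.11954

u₃ = 2.11894 − 0.00123·(2.11894 − 2.20000) / (0.00123 − (-0.16577))
   = 2.11894 − (-0.0000997)/(0.1670000) = 2.1195370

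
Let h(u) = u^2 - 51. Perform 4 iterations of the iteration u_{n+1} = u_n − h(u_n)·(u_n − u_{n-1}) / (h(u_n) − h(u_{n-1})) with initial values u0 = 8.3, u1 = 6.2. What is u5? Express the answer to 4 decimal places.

7.1414

h(8.3) = 17.890000, h(6.2) = -12.560000
u2 = 6.200000 − (-12.560000)·(6.200000 − 8.300000) / (-12.560000 − 17.890000) = 6.200000 − (26.376000)/(-30.450000) = 7.066207
h(7.066207) = -1.068720
u3 = 7.066207 − (-1.068720)·(7.066207 − 6.200000) / (-1.068720 − (-12.560000)) = 7.066207 − (-0.925733)/(11.491280) = 7.146766
h(7.146766) = 0.076271
u4 = 7.146766 − 0.076271·(7.146766 − 7.066207) / (0.076271 − (-1.068720)) = 7.146766 − (0.006144)/(1.144991) = 7.141400
h(7.141400) = -0.000404
u5 = 7.141400 − (-0.000404)·(7.141400 − 7.146766) / (-0.000404 − 0.076271) = 7.141400 − (0.000002)/(-0.076675) = 7.141428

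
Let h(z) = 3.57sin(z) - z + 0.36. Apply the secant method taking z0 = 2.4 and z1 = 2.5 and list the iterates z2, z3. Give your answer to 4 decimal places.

h(2.4) = 0.371404, h(2.5) = -0.003454
z2 = 2.500000 − (-0.003454)·(2.500000 − 2.400000) / (-0.003454 − 0.371404) = 2.500000 − (-0.000345)/(-0.374858) = 2.499078
h(2.499078) = 0.000102
z3 = 2.499078 − 0.000102·(2.499078 − 2.500000) / (0.000102 − (-0.003454)) = 2.499078 − (0.000000)/(0.003556) = 2.499105

2.4991, 2.4991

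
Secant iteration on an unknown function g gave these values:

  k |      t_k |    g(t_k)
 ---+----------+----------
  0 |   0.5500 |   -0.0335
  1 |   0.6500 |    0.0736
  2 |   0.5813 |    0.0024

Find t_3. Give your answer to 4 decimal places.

0.5790

t_3 = 0.5813 − 0.0024·(0.5813 − 0.6500) / (0.0024 − 0.0736)
   = 0.5813 − (-0.000165)/(-0.071200) = 0.578984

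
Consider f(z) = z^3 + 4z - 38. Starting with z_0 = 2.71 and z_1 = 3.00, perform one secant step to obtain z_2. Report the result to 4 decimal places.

f(2.71) = -7.257489, f(3.00) = 1.000000
z_2 = 3.000000 − 1.000000·(3.000000 − 2.710000) / (1.000000 − (-7.257489)) = 3.000000 − (0.290000)/(8.257489) = 2.964880

2.9649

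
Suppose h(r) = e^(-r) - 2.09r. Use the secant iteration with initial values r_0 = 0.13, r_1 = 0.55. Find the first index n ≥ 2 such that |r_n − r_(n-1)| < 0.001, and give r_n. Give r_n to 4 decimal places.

h(0.13) = 0.606395, h(0.55) = -0.572550
r_2 = 0.550000 − (-0.572550)·(0.420000)/(-1.178946) = 0.346029;  |Δ| = 0.203971
h(0.346029) = -0.015708
r_3 = 0.346029 − (-0.015708)·(-0.203971)/(0.556842) = 0.340275;  |Δ| = 0.005754
h(0.340275) = 0.000400
r_4 = 0.340275 − 0.000400·(-0.005754)/(0.016108) = 0.340418;  |Δ| = 0.000143
|r_4 − r_3| = 0.000143 < 0.001

n = 4, r_n = 0.3404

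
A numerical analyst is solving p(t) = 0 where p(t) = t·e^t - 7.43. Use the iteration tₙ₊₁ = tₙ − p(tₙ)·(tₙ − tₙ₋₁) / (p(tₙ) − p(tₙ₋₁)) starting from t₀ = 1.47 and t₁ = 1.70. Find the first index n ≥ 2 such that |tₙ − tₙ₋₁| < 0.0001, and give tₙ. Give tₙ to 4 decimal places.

p(1.47) = -1.036624, p(1.70) = 1.875711
t₂ = 1.700000 − 1.875711·(0.230000)/(2.912335) = 1.551867;  |Δ| = 0.148133
p(1.551867) = -0.104764
t₃ = 1.551867 − (-0.104764)·(-0.148133)/(-1.980474) = 1.559703;  |Δ| = 0.007836
p(1.559703) = -0.009859
t₄ = 1.559703 − (-0.009859)·(0.007836)/(0.094905) = 1.560517;  |Δ| = 0.000814
p(1.560517) = 0.000059
t₅ = 1.560517 − 0.000059·(0.000814)/(0.009918) = 1.560512;  |Δ| = 0.000005
|t₅ − t₄| = 0.000005 < 0.0001

n = 5, tₙ = 1.5605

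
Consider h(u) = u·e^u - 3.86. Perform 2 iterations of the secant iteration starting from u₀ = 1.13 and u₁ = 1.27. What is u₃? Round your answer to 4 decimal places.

1.1826

h(1.13) = -0.361908, h(1.27) = 0.662283
u₂ = 1.270000 − 0.662283·(1.270000 − 1.130000) / (0.662283 − (-0.361908)) = 1.270000 − (0.092720)/(1.024191) = 1.179470
h(1.179470) = -0.023594
u₃ = 1.179470 − (-0.023594)·(1.179470 − 1.270000) / (-0.023594 − 0.662283) = 1.179470 − (0.002136)/(-0.685877) = 1.182585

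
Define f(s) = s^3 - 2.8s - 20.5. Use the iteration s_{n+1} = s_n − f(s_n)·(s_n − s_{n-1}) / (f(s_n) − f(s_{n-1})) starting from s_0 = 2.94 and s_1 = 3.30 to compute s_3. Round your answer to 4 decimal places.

f(2.94) = -3.319816, f(3.30) = 6.197000
s_2 = 3.300000 − 6.197000·(3.300000 − 2.940000) / (6.197000 − (-3.319816)) = 3.300000 − (2.230920)/(9.516816) = 3.065581
f(3.065581) = -0.273943
s_3 = 3.065581 − (-0.273943)·(3.065581 − 3.300000) / (-0.273943 − 6.197000) = 3.065581 − (0.064217)/(-6.470943) = 3.075505

3.0755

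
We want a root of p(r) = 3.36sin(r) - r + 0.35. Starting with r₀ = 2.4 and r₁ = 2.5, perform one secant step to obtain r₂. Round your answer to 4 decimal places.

2.4612

p(2.4) = 0.219556, p(2.5) = -0.139134
r₂ = 2.500000 − (-0.139134)·(2.500000 − 2.400000) / (-0.139134 − 0.219556) = 2.500000 − (-0.013913)/(-0.358690) = 2.461211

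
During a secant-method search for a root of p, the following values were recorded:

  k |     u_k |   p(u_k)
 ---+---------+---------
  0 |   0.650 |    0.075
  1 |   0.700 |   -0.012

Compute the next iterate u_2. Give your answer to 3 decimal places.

0.693

u_2 = 0.700 − (-0.012)·(0.700 − 0.650) / (-0.012 − 0.075)
   = 0.700 − (-0.00060)/(-0.08700) = 0.69310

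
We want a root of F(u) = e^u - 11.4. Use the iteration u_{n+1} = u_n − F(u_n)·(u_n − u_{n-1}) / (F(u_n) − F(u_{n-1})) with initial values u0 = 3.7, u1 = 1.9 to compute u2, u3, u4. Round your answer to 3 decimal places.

2.151, 2.520, 2.421

F(3.7) = 29.04730, F(1.9) = -4.71411
u2 = 1.90000 − (-4.71411)·(1.90000 − 3.70000) / (-4.71411 − 29.04730) = 1.90000 − (8.48539)/(-33.76141) = 2.15133
F(2.15133) = -2.80368
u3 = 2.15133 − (-2.80368)·(2.15133 − 1.90000) / (-2.80368 − (-4.71411)) = 2.15133 − (-0.70466)/(1.91042) = 2.52018
F(2.52018) = 1.03089
u4 = 2.52018 − 1.03089·(2.52018 − 2.15133) / (1.03089 − (-2.80368)) = 2.52018 − (0.38024)/(3.83457) = 2.42102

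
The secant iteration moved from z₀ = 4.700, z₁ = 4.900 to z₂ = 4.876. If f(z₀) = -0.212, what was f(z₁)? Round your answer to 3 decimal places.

0.029

The secant line through (4.700, -0.212) and (4.900, f(z₁)) crosses zero at z₂ = 4.876.
So (4.700, -0.212), (4.900, f(z₁)), (4.876, 0) are collinear:
f(z₁) = -0.212 · (4.900 − 4.876) / (4.700 − 4.876) = -0.212 · (0.02400)/(-0.17600) = 0.02891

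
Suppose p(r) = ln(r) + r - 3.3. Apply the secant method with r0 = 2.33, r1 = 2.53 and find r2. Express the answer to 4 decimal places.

p(2.33) = -0.124132, p(2.53) = 0.158219
r2 = 2.530000 − 0.158219·(2.530000 − 2.330000) / (0.158219 − (-0.124132)) = 2.530000 − (0.031644)/(0.282351) = 2.417927

2.4179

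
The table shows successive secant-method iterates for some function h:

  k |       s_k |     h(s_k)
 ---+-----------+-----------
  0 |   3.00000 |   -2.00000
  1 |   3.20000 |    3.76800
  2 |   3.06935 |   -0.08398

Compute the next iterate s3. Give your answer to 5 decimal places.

3.07220

s3 = 3.06935 − (-0.08398)·(3.06935 − 3.20000) / (-0.08398 − 3.76800)
   = 3.06935 − (0.0109720)/(-3.8519800) = 3.0721984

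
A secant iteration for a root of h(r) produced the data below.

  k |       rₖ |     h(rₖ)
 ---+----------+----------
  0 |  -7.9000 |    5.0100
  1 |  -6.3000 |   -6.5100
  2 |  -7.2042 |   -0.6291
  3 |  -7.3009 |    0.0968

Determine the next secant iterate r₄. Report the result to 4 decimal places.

-7.2880

r₄ = -7.3009 − 0.0968·(-7.3009 − (-7.2042)) / (0.0968 − (-0.6291))
   = -7.3009 − (-0.009361)/(0.725900) = -7.288005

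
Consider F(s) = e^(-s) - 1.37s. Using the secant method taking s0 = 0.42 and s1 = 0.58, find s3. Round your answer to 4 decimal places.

0.4605

F(0.42) = 0.081647, F(0.58) = -0.234702
s2 = 0.580000 − (-0.234702)·(0.580000 − 0.420000) / (-0.234702 − 0.081647) = 0.580000 − (-0.037552)/(-0.316348) = 0.461295
F(0.461295) = -0.001507
s3 = 0.461295 − (-0.001507)·(0.461295 − 0.580000) / (-0.001507 − (-0.234702)) = 0.461295 − (0.000179)/(0.233195) = 0.460528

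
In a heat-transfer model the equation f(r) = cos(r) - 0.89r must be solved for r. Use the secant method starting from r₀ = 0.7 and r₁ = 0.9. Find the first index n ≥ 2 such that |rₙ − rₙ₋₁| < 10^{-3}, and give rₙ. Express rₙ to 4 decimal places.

f(0.7) = 0.141842, f(0.9) = -0.179390
r₂ = 0.900000 − (-0.179390)·(0.200000)/(-0.321232) = 0.788311;  |Δ| = 0.111689
f(0.788311) = 0.003447
r₃ = 0.788311 − 0.003447·(-0.111689)/(0.182837) = 0.790417;  |Δ| = 0.002106
f(0.790417) = 0.000078
r₄ = 0.790417 − 0.000078·(0.002106)/(-0.003369) = 0.790466;  |Δ| = 0.000049
|r₄ − r₃| = 0.000049 < 10^{-3}

n = 4, rₙ = 0.7905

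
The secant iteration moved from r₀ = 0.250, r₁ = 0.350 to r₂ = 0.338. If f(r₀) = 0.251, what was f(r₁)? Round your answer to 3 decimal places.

-0.034

The secant line through (0.250, 0.251) and (0.350, f(r₁)) crosses zero at r₂ = 0.338.
So (0.250, 0.251), (0.350, f(r₁)), (0.338, 0) are collinear:
f(r₁) = 0.251 · (0.350 − 0.338) / (0.250 − 0.338) = 0.251 · (0.01200)/(-0.08800) = -0.03423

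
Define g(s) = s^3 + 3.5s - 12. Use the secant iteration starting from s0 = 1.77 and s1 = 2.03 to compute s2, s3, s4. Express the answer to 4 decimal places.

1.7881, 1.7898, 1.7900

g(1.77) = -0.259767, g(2.03) = 3.470427
s2 = 2.030000 − 3.470427·(2.030000 − 1.770000) / (3.470427 − (-0.259767)) = 2.030000 − (0.902311)/(3.730194) = 1.788106
g(1.788106) = -0.024475
s3 = 1.788106 − (-0.024475)·(1.788106 − 2.030000) / (-0.024475 − 3.470427) = 1.788106 − (0.005920)/(-3.494902) = 1.789800
g(1.789800) = -0.002282
s4 = 1.789800 − (-0.002282)·(1.789800 − 1.788106) / (-0.002282 − (-0.024475)) = 1.789800 − (-0.000004)/(0.022193) = 1.789974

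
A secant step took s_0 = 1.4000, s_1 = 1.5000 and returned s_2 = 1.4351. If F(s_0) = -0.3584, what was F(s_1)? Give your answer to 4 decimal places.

0.6627

The secant line through (1.4000, -0.3584) and (1.5000, F(s_1)) crosses zero at s_2 = 1.4351.
So (1.4000, -0.3584), (1.5000, F(s_1)), (1.4351, 0) are collinear:
F(s_1) = -0.3584 · (1.5000 − 1.4351) / (1.4000 − 1.4351) = -0.3584 · (0.064900)/(-0.035100) = 0.662683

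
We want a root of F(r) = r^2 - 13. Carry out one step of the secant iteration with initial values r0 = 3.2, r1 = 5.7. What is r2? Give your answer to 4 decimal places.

3.5101

F(3.2) = -2.760000, F(5.7) = 19.490000
r2 = 5.700000 − 19.490000·(5.700000 − 3.200000) / (19.490000 − (-2.760000)) = 5.700000 − (48.725000)/(22.250000) = 3.510112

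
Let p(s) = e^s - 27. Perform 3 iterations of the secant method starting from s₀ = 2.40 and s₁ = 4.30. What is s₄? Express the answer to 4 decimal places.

p(2.40) = -15.976824, p(4.30) = 46.699794
s₂ = 4.300000 − 46.699794·(4.300000 − 2.400000) / (46.699794 − (-15.976824)) = 4.300000 − (88.729608)/(62.676617) = 2.884327
p(2.884327) = -9.108481
s₃ = 2.884327 − (-9.108481)·(2.884327 − 4.300000) / (-9.108481 − 46.699794) = 2.884327 − (12.894633)/(-55.808275) = 3.115379
p(3.115379) = -4.458025
s₄ = 3.115379 − (-4.458025)·(3.115379 − 2.884327) / (-4.458025 − (-9.108481)) = 3.115379 − (-1.030037)/(4.650456) = 3.336871

3.3369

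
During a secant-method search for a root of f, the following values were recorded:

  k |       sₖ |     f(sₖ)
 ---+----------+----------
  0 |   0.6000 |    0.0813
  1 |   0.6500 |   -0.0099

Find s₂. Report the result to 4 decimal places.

0.6446

s₂ = 0.6500 − (-0.0099)·(0.6500 − 0.6000) / (-0.0099 − 0.0813)
   = 0.6500 − (-0.000495)/(-0.091200) = 0.644572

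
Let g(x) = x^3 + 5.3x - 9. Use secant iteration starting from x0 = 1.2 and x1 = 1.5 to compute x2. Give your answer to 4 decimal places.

g(1.2) = -0.912000, g(1.5) = 2.325000
x2 = 1.500000 − 2.325000·(1.500000 − 1.200000) / (2.325000 − (-0.912000)) = 1.500000 − (0.697500)/(3.237000) = 1.284523

1.2845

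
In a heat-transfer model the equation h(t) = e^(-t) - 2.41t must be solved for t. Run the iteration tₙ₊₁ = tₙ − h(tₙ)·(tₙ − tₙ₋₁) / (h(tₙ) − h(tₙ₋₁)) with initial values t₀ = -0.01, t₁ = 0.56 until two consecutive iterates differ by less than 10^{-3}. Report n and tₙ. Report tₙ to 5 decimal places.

n = 4, tₙ = 0.30566

h(-0.01) = 1.0341502, h(0.56) = -0.7783909
t₂ = 0.5600000 − (-0.7783909)·(0.5700000)/(-1.8125411) = 0.3152150;  |Δ| = 0.2447850
h(0.3152150) = -0.0300362
t₃ = 0.3152150 − (-0.0300362)·(-0.2447850)/(0.7483547) = 0.3053902;  |Δ| = 0.0098248
h(0.3053902) = 0.0008453
t₄ = 0.3053902 − 0.0008453·(-0.0098248)/(0.0308815) = 0.3056592;  |Δ| = 0.0002689
|t₄ − t₃| = 0.0002689 < 10^{-3}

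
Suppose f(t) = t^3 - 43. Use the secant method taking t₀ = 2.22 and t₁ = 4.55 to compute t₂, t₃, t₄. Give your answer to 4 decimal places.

f(2.22) = -32.058952, f(4.55) = 51.196375
t₂ = 4.550000 − 51.196375·(4.550000 − 2.220000) / (51.196375 − (-32.058952)) = 4.550000 − (119.287554)/(83.255327) = 3.117208
f(3.117208) = -12.710130
t₃ = 3.117208 − (-12.710130)·(3.117208 − 4.550000) / (-12.710130 − 51.196375) = 3.117208 − (18.210971)/(-63.906505) = 3.402171
f(3.402171) = -3.620667
t₄ = 3.402171 − (-3.620667)·(3.402171 − 3.117208) / (-3.620667 − (-12.710130)) = 3.402171 − (-1.031755)/(9.089463) = 3.515682

3.1172, 3.4022, 3.5157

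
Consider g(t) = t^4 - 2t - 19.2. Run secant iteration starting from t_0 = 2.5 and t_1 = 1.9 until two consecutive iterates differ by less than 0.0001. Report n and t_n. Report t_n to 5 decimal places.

g(2.5) = 14.8625000, g(1.9) = -9.9679000
t_2 = 1.9000000 − (-9.9679000)·(-0.6000000)/(-24.8304000) = 2.1408636;  |Δ| = 0.2408636
g(2.1408636) = -2.4751155
t_3 = 2.1408636 − (-2.4751155)·(0.2408636)/(7.4927845) = 2.2204289;  |Δ| = 0.0795653
g(2.2204289) = 0.6670434
t_4 = 2.2204289 − 0.6670434·(0.0795653)/(3.1421590) = 2.2035381;  |Δ| = 0.0168908
g(2.2035381) = -0.0304174
t_5 = 2.2035381 − (-0.0304174)·(-0.0168908)/(-0.6974609) = 2.2042747;  |Δ| = 0.0007366
g(2.2042747) = -0.0003485
t_6 = 2.2042747 − (-0.0003485)·(0.0007366)/(0.0300689) = 2.2042833;  |Δ| = 0.0000085
|t_6 − t_5| = 0.0000085 < 0.0001

n = 6, t_n = 2.20428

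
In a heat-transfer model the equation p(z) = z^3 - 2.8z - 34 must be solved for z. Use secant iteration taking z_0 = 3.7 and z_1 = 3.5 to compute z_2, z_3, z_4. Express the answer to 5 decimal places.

p(3.7) = 6.2930000, p(3.5) = -0.9250000
z_2 = 3.5000000 − (-0.9250000)·(3.5000000 − 3.7000000) / (-0.9250000 − 6.2930000) = 3.5000000 − (0.1850000)/(-7.2180000) = 3.5256304
p(3.5256304) = -0.0479345
z_3 = 3.5256304 − (-0.0479345)·(3.5256304 − 3.5000000) / (-0.0479345 − (-0.9250000)) = 3.5256304 − (-0.0012286)/(0.8770655) = 3.5270312
p(3.5270312) = 0.0003996
z_4 = 3.5270312 − 0.0003996·(3.5270312 − 3.5256304) / (0.0003996 − (-0.0479345)) = 3.5270312 − (0.0000006)/(0.0483341) = 3.5270196

3.52563, 3.52703, 3.52702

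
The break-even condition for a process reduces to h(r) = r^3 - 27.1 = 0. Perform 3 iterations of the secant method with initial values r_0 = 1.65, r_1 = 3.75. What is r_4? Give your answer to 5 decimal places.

3.01515

h(1.65) = -22.6078750, h(3.75) = 25.6343750
r_2 = 3.7500000 − 25.6343750·(3.7500000 − 1.6500000) / (25.6343750 − (-22.6078750)) = 3.7500000 − (53.8321875)/(48.2422500) = 2.6341278
h(2.6341278) = -8.8227646
r_3 = 2.6341278 − (-8.8227646)·(2.6341278 − 3.7500000) / (-8.8227646 − 25.6343750) = 2.6341278 − (9.8450780)/(-34.4571396) = 2.9198473
h(2.9198473) = -2.2068177
r_4 = 2.9198473 − (-2.2068177)·(2.9198473 − 2.6341278) / (-2.2068177 − (-8.8227646)) = 2.9198473 − (-0.6305309)/(6.6159468) = 3.0151520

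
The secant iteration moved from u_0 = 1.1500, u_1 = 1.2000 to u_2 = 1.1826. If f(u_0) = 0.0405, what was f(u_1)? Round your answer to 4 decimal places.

-0.0216

The secant line through (1.1500, 0.0405) and (1.2000, f(u_1)) crosses zero at u_2 = 1.1826.
So (1.1500, 0.0405), (1.2000, f(u_1)), (1.1826, 0) are collinear:
f(u_1) = 0.0405 · (1.2000 − 1.1826) / (1.1500 − 1.1826) = 0.0405 · (0.017400)/(-0.032600) = -0.021617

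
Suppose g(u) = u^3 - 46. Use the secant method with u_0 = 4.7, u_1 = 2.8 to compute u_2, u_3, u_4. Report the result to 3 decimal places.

3.358, 3.643, 3.579

g(4.7) = 57.82300, g(2.8) = -24.04800
u_2 = 2.80000 − (-24.04800)·(2.80000 − 4.70000) / (-24.04800 − 57.82300) = 2.80000 − (45.69120)/(-81.87100) = 3.35809
g(3.35809) = -8.13167
u_3 = 3.35809 − (-8.13167)·(3.35809 − 2.80000) / (-8.13167 − (-24.04800)) = 3.35809 − (-4.53819)/(15.91633) = 3.64322
g(3.64322) = 2.35647
u_4 = 3.64322 − 2.35647·(3.64322 − 3.35809) / (2.35647 − (-8.13167)) = 3.64322 − (0.67190)/(10.48814) = 3.57915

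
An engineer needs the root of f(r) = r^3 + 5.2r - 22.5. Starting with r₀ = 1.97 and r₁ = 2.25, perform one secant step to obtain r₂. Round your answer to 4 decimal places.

f(1.97) = -4.610627, f(2.25) = 0.590625
r₂ = 2.250000 − 0.590625·(2.250000 − 1.970000) / (0.590625 − (-4.610627)) = 2.250000 − (0.165375)/(5.201252) = 2.218205

2.2182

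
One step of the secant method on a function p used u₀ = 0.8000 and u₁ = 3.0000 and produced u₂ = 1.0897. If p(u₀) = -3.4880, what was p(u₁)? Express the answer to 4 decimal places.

23.0001

The secant line through (0.8000, -3.4880) and (3.0000, p(u₁)) crosses zero at u₂ = 1.0897.
So (0.8000, -3.4880), (3.0000, p(u₁)), (1.0897, 0) are collinear:
p(u₁) = -3.4880 · (3.0000 − 1.0897) / (0.8000 − 1.0897) = -3.4880 · (1.910300)/(-0.289700) = 23.000091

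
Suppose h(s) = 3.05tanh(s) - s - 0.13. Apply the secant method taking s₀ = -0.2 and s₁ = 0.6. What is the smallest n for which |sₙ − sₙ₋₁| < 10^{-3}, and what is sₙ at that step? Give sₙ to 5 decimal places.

n = 5, sₙ = 0.06354

h(-0.2) = -0.5319947, h(0.6) = 0.9080012
s₂ = 0.6000000 − 0.9080012·(0.8000000)/(1.4399959) = 0.0955535;  |Δ| = 0.5044465
h(0.0955535) = 0.0650008
s₃ = 0.0955535 − 0.0650008·(-0.5044465)/(-0.8430003) = 0.0566573;  |Δ| = 0.0388961
h(0.0566573) = -0.0140371
s₄ = 0.0566573 − (-0.0140371)·(-0.0388961)/(-0.0790380) = 0.0635653;  |Δ| = 0.0069079
h(0.0635653) = 0.0000481
s₅ = 0.0635653 − 0.0000481·(0.0069079)/(0.0140853) = 0.0635417;  |Δ| = 0.0000236
|s₅ − s₄| = 0.0000236 < 10^{-3}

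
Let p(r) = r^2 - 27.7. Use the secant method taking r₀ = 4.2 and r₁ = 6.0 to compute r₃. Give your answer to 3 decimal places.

p(4.2) = -10.06000, p(6.0) = 8.30000
r₂ = 6.00000 − 8.30000·(6.00000 − 4.20000) / (8.30000 − (-10.06000)) = 6.00000 − (14.94000)/(18.36000) = 5.18627
p(5.18627) = -0.80256
r₃ = 5.18627 − (-0.80256)·(5.18627 − 6.00000) / (-0.80256 − 8.30000) = 5.18627 − (0.65306)/(-9.10256) = 5.25802

5.258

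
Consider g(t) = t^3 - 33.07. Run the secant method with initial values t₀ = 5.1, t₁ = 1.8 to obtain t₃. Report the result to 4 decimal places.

3.7387

g(5.1) = 99.581000, g(1.8) = -27.238000
t₂ = 1.800000 − (-27.238000)·(1.800000 − 5.100000) / (-27.238000 − 99.581000) = 1.800000 − (89.885400)/(-126.819000) = 2.508769
g(2.508769) = -17.280000
t₃ = 2.508769 − (-17.280000)·(2.508769 − 1.800000) / (-17.280000 − (-27.238000)) = 2.508769 − (-12.247532)/(9.958000) = 3.738688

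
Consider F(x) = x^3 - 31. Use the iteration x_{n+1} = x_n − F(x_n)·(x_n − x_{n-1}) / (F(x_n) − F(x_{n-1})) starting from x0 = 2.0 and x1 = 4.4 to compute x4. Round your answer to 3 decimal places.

3.163

F(2.0) = -23.00000, F(4.4) = 54.18400
x2 = 4.40000 − 54.18400·(4.40000 − 2.00000) / (54.18400 − (-23.00000)) = 4.40000 − (130.04160)/(77.18400) = 2.71517
F(2.71517) = -10.98327
x3 = 2.71517 − (-10.98327)·(2.71517 − 4.40000) / (-10.98327 − 54.18400) = 2.71517 − (18.50490)/(-65.16727) = 2.99913
F(2.99913) = -4.02337
x4 = 2.99913 − (-4.02337)·(2.99913 − 2.71517) / (-4.02337 − (-10.98327)) = 2.99913 − (-1.14248)/(6.95990) = 3.16329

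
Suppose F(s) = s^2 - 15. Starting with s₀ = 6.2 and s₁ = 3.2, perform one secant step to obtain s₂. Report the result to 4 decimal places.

3.7064

F(6.2) = 23.440000, F(3.2) = -4.760000
s₂ = 3.200000 − (-4.760000)·(3.200000 − 6.200000) / (-4.760000 − 23.440000) = 3.200000 − (14.280000)/(-28.200000) = 3.706383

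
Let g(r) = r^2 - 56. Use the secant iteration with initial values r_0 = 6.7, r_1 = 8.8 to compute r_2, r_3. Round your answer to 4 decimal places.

g(6.7) = -11.110000, g(8.8) = 21.440000
r_2 = 8.800000 − 21.440000·(8.800000 − 6.700000) / (21.440000 − (-11.110000)) = 8.800000 − (45.024000)/(32.550000) = 7.416774
g(7.416774) = -0.991461
r_3 = 7.416774 − (-0.991461)·(7.416774 − 8.800000) / (-0.991461 − 21.440000) = 7.416774 − (1.371414)/(-22.431461) = 7.477912

7.4168, 7.4779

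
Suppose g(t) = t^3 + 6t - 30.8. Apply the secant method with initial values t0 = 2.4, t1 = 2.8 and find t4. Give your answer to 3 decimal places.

2.507

g(2.4) = -2.57600, g(2.8) = 7.95200
t2 = 2.80000 − 7.95200·(2.80000 − 2.40000) / (7.95200 − (-2.57600)) = 2.80000 − (3.18080)/(10.52800) = 2.49787
g(2.49787) = -0.22763
t3 = 2.49787 − (-0.22763)·(2.49787 − 2.80000) / (-0.22763 − 7.95200) = 2.49787 − (0.06877)/(-8.17963) = 2.50628
g(2.50628) = -0.01927
t4 = 2.50628 − (-0.01927)·(2.50628 − 2.49787) / (-0.01927 − (-0.22763)) = 2.50628 − (-0.00016)/(0.20835) = 2.50706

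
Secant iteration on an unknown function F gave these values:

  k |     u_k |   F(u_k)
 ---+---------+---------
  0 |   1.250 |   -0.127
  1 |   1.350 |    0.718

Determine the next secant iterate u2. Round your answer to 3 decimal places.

1.265

u2 = 1.350 − 0.718·(1.350 − 1.250) / (0.718 − (-0.127))
   = 1.350 − (0.07180)/(0.84500) = 1.26503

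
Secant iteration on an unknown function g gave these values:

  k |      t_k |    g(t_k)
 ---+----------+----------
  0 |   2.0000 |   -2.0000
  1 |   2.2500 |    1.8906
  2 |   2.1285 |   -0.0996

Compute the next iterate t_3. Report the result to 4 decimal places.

2.1346

t_3 = 2.1285 − (-0.0996)·(2.1285 − 2.2500) / (-0.0996 − 1.8906)
   = 2.1285 − (0.012101)/(-1.990200) = 2.134580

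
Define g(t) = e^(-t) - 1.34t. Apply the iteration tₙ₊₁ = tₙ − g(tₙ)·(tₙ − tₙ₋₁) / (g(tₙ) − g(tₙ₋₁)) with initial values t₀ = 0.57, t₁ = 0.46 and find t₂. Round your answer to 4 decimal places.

g(0.57) = -0.198275, g(0.46) = 0.014884
t₂ = 0.460000 − 0.014884·(0.460000 − 0.570000) / (0.014884 − (-0.198275)) = 0.460000 − (-0.001637)/(0.213158) = 0.467681

0.4677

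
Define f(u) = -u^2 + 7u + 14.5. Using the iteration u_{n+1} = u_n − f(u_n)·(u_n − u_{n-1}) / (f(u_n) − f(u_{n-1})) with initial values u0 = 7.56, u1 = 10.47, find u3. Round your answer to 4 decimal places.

8.6448

f(7.56) = 10.266400, f(10.47) = -21.830900
u2 = 10.470000 − (-21.830900)·(10.470000 − 7.560000) / (-21.830900 − 10.266400) = 10.470000 − (-63.527919)/(-32.097300) = 8.490771
f(8.490771) = 1.842209
u3 = 8.490771 − 1.842209·(8.490771 − 10.470000) / (1.842209 − (-21.830900)) = 8.490771 − (-3.646153)/(23.673109) = 8.644792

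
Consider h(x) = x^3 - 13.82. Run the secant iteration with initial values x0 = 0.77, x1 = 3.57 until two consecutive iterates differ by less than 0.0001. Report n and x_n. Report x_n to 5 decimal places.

h(0.77) = -13.3634670, h(3.57) = 31.6792930
x2 = 3.5700000 − 31.6792930·(2.8000000)/(45.0427600) = 1.6007152;  |Δ| = 1.9692848
h(1.6007152) = -9.7185044
x3 = 1.6007152 − (-9.7185044)·(-1.9692848)/(-41.3977974) = 2.0630225;  |Δ| = 0.4623073
h(2.0630225) = -5.0396485
x4 = 2.0630225 − (-5.0396485)·(0.4623073)/(4.6788560) = 2.5609789;  |Δ| = 0.4979564
h(2.5609789) = 2.9764690
x5 = 2.5609789 − 2.9764690·(0.4979564)/(8.0161174) = 2.3760824;  |Δ| = 0.1848965
h(2.3760824) = -0.4051905
x6 = 2.3760824 − (-0.4051905)·(-0.1848965)/(-3.3816595) = 2.3982367;  |Δ| = 0.0221543
h(2.3982367) = -0.0264470
x7 = 2.3982367 − (-0.0264470)·(0.0221543)/(0.3787436) = 2.3997837;  |Δ| = 0.0015470
h(2.3997837) = 0.0002630
x8 = 2.3997837 − 0.0002630·(0.0015470)/(0.0267100) = 2.3997685;  |Δ| = 0.0000152
|x8 − x7| = 0.0000152 < 0.0001

n = 8, x_n = 2.39977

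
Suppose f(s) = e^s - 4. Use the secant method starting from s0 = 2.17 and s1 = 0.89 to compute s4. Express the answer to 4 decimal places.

f(2.17) = 4.758284, f(0.89) = -1.564870
s2 = 0.890000 − (-1.564870)·(0.890000 − 2.170000) / (-1.564870 − 4.758284) = 0.890000 − (2.003034)/(-6.323154) = 1.206778
f(1.206778) = -0.657304
s3 = 1.206778 − (-0.657304)·(1.206778 − 0.890000) / (-0.657304 − (-1.564870)) = 1.206778 − (-0.208219)/(0.907566) = 1.436204
f(1.436204) = 0.204703
s4 = 1.436204 − 0.204703·(1.436204 − 1.206778) / (0.204703 − (-0.657304)) = 1.436204 − (0.046964)/(0.862007) = 1.381721

1.3817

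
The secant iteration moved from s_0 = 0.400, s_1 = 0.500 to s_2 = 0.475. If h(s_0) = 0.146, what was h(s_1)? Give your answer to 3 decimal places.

-0.049

The secant line through (0.400, 0.146) and (0.500, h(s_1)) crosses zero at s_2 = 0.475.
So (0.400, 0.146), (0.500, h(s_1)), (0.475, 0) are collinear:
h(s_1) = 0.146 · (0.500 − 0.475) / (0.400 − 0.475) = 0.146 · (0.02500)/(-0.07500) = -0.04867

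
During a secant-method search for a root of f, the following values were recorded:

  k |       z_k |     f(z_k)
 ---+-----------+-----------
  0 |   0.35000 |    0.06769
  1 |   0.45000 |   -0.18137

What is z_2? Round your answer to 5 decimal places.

0.37718

z_2 = 0.45000 − (-0.18137)·(0.45000 − 0.35000) / (-0.18137 − 0.06769)
   = 0.45000 − (-0.0181370)/(-0.2490600) = 0.3771782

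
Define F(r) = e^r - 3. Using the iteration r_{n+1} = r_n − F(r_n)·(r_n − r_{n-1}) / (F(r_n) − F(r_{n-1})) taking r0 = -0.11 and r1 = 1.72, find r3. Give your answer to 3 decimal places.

0.985

F(-0.11) = -2.10417, F(1.72) = 2.58453
r2 = 1.72000 − 2.58453·(1.72000 − (-0.11000)) / (2.58453 − (-2.10417)) = 1.72000 − (4.72969)/(4.68869) = 0.71126
F(0.71126) = -0.96345
r3 = 0.71126 − (-0.96345)·(0.71126 − 1.72000) / (-0.96345 − 2.58453) = 0.71126 − (0.97187)/(-3.54798) = 0.98518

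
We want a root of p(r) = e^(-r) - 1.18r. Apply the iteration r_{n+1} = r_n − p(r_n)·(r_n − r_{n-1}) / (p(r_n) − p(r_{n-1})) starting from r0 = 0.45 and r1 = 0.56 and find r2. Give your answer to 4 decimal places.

0.5098

p(0.45) = 0.106628, p(0.56) = -0.089591
r2 = 0.560000 − (-0.089591)·(0.560000 − 0.450000) / (-0.089591 − 0.106628) = 0.560000 − (-0.009855)/(-0.196219) = 0.509776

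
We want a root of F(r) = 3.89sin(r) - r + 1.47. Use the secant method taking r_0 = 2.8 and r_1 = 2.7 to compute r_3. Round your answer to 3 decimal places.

2.794

F(2.8) = -0.02690, F(2.7) = 0.43251
r_2 = 2.70000 − 0.43251·(2.70000 − 2.80000) / (0.43251 − (-0.02690)) = 2.70000 − (-0.04325)/(0.45940) = 2.79415
F(2.79415) = 0.00039
r_3 = 2.79415 − 0.00039·(2.79415 − 2.70000) / (0.00039 − 0.43251) = 2.79415 − (0.00004)/(-0.43211) = 2.79423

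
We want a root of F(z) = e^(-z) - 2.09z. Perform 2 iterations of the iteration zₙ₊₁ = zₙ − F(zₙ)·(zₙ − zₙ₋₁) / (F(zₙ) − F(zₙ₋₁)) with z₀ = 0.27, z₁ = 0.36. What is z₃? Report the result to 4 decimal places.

0.3404

F(0.27) = 0.199079, F(0.36) = -0.054724
z₂ = 0.360000 − (-0.054724)·(0.360000 − 0.270000) / (-0.054724 − 0.199079) = 0.360000 − (-0.004925)/(-0.253803) = 0.340595
F(0.340595) = -0.000496
z₃ = 0.340595 − (-0.000496)·(0.340595 − 0.360000) / (-0.000496 − (-0.054724)) = 0.340595 − (0.000010)/(0.054228) = 0.340417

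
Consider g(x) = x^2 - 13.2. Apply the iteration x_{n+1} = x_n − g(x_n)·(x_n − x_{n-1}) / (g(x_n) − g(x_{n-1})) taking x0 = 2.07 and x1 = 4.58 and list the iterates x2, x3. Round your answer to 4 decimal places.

3.4106, 3.6068

g(2.07) = -8.915100, g(4.58) = 7.776400
x2 = 4.580000 − 7.776400·(4.580000 − 2.070000) / (7.776400 − (-8.915100)) = 4.580000 − (19.518764)/(16.691500) = 3.410617
g(3.410617) = -1.567695
x3 = 3.410617 − (-1.567695)·(3.410617 − 4.580000) / (-1.567695 − 7.776400) = 3.410617 − (1.833236)/(-9.344095) = 3.606809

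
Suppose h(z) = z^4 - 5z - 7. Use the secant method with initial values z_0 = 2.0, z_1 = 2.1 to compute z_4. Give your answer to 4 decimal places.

2.0359

h(2.0) = -1.000000, h(2.1) = 1.948100
z_2 = 2.100000 − 1.948100·(2.100000 − 2.000000) / (1.948100 − (-1.000000)) = 2.100000 − (0.194810)/(2.948100) = 2.033920
h(2.033920) = -0.056229
z_3 = 2.033920 − (-0.056229)·(2.033920 − 2.100000) / (-0.056229 − 1.948100) = 2.033920 − (0.003716)/(-2.004329) = 2.035774
h(2.035774) = -0.003022
z_4 = 2.035774 − (-0.003022)·(2.035774 − 2.033920) / (-0.003022 − (-0.056229)) = 2.035774 − (-0.000006)/(0.053207) = 2.035879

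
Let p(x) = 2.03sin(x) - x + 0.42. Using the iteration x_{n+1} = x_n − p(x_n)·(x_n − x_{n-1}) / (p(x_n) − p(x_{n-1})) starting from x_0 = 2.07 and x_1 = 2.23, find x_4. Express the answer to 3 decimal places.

p(2.07) = 0.13227, p(2.23) = -0.20533
x_2 = 2.23000 − (-0.20533)·(2.23000 − 2.07000) / (-0.20533 − 0.13227) = 2.23000 − (-0.03285)/(-0.33759) = 2.13269
p(2.13269) = 0.00520
x_3 = 2.13269 − 0.00520·(2.13269 − 2.23000) / (0.00520 − (-0.20533)) = 2.13269 − (-0.00051)/(0.21052) = 2.13509
p(2.13509) = 0.00019
x_4 = 2.13509 − 0.00019·(2.13509 − 2.13269) / (0.00019 − 0.00520) = 2.13509 − (0.00000)/(-0.00501) = 2.13518

2.135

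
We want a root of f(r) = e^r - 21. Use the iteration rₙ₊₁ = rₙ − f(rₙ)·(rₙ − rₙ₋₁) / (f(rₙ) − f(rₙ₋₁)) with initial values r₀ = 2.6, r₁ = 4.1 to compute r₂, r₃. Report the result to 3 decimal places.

f(2.6) = -7.53626, f(4.1) = 39.34029
r₂ = 4.10000 − 39.34029·(4.10000 − 2.60000) / (39.34029 − (-7.53626)) = 4.10000 − (59.01043)/(46.87655) = 2.84115
f(2.84115) = -3.86450
r₃ = 2.84115 − (-3.86450)·(2.84115 − 4.10000) / (-3.86450 − 39.34029) = 2.84115 − (4.86481)/(-43.20479) = 2.95375

2.841, 2.954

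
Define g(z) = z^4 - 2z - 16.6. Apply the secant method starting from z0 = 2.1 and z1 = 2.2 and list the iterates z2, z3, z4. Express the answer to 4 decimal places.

2.1358, 2.1374, 2.1375

g(2.1) = -1.351900, g(2.2) = 2.425600
z2 = 2.200000 − 2.425600·(2.200000 − 2.100000) / (2.425600 − (-1.351900)) = 2.200000 − (0.242560)/(3.777500) = 2.135788
g(2.135788) = -0.063461
z3 = 2.135788 − (-0.063461)·(2.135788 − 2.200000) / (-0.063461 − 2.425600) = 2.135788 − (0.004075)/(-2.489061) = 2.137425
g(2.137425) = -0.002862
z4 = 2.137425 − (-0.002862)·(2.137425 − 2.135788) / (-0.002862 − (-0.063461)) = 2.137425 − (-0.000005)/(0.060599) = 2.137503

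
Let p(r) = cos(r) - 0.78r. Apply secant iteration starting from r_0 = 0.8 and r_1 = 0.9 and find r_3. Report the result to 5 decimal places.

p(0.8) = 0.0727067, p(0.9) = -0.0803900
r_2 = 0.9000000 − (-0.0803900)·(0.9000000 − 0.8000000) / (-0.0803900 − 0.0727067) = 0.9000000 − (-0.0080390)/(-0.1530967) = 0.8474907
p(0.8474907) = 0.0008235
r_3 = 0.8474907 − 0.0008235·(0.8474907 − 0.9000000) / (0.0008235 − (-0.0803900)) = 0.8474907 − (-0.0000432)/(0.0812135) = 0.8480231

0.84802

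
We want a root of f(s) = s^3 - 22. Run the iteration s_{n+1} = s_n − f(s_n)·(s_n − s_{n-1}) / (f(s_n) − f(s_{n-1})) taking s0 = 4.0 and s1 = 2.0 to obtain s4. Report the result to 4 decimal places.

2.7890

f(4.0) = 42.000000, f(2.0) = -14.000000
s2 = 2.000000 − (-14.000000)·(2.000000 − 4.000000) / (-14.000000 − 42.000000) = 2.000000 − (28.000000)/(-56.000000) = 2.500000
f(2.500000) = -6.375000
s3 = 2.500000 − (-6.375000)·(2.500000 − 2.000000) / (-6.375000 − (-14.000000)) = 2.500000 − (-3.187500)/(7.625000) = 2.918033
f(2.918033) = 2.846802
s4 = 2.918033 − 2.846802·(2.918033 − 2.500000) / (2.846802 − (-6.375000)) = 2.918033 − (1.190057)/(9.221802) = 2.788985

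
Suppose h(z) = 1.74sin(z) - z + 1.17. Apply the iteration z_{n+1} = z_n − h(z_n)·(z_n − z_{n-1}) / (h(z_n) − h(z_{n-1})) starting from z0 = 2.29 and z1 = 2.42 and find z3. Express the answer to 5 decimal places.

2.37588

h(2.29) = 0.1890552, h(2.42) = -0.1005887
z2 = 2.4200000 − (-0.1005887)·(2.4200000 − 2.2900000) / (-0.1005887 − 0.1890552) = 2.4200000 − (-0.0130765)/(-0.2896439) = 2.3748531
h(2.3748531) = 0.0023430
z3 = 2.3748531 − 0.0023430·(2.3748531 − 2.4200000) / (0.0023430 − (-0.1005887)) = 2.3748531 − (-0.0001058)/(0.1029317) = 2.3758807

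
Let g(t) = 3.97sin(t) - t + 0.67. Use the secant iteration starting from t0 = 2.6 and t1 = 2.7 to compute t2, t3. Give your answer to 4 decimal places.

2.6259, 2.6263

g(2.6) = 0.116540, g(2.7) = -0.333302
t2 = 2.700000 − (-0.333302)·(2.700000 − 2.600000) / (-0.333302 − 0.116540) = 2.700000 − (-0.033330)/(-0.449842) = 2.625907
g(2.625907) = 0.001825
t3 = 2.625907 − 0.001825·(2.625907 − 2.700000) / (0.001825 − (-0.333302)) = 2.625907 − (-0.000135)/(0.335127) = 2.626310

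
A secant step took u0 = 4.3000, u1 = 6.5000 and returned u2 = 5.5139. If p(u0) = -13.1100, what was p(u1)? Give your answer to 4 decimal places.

10.6498

The secant line through (4.3000, -13.1100) and (6.5000, p(u1)) crosses zero at u2 = 5.5139.
So (4.3000, -13.1100), (6.5000, p(u1)), (5.5139, 0) are collinear:
p(u1) = -13.1100 · (6.5000 − 5.5139) / (4.3000 − 5.5139) = -13.1100 · (0.986100)/(-1.213900) = 10.649783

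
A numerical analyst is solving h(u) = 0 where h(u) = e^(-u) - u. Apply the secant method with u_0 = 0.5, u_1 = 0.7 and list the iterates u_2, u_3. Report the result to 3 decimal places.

h(0.5) = 0.10653, h(0.7) = -0.20341
u_2 = 0.70000 − (-0.20341)·(0.70000 − 0.50000) / (-0.20341 − 0.10653) = 0.70000 − (-0.04068)/(-0.30995) = 0.56874
h(0.56874) = -0.00250
u_3 = 0.56874 − (-0.00250)·(0.56874 − 0.70000) / (-0.00250 − (-0.20341)) = 0.56874 − (0.00033)/(0.20091) = 0.56711

0.569, 0.567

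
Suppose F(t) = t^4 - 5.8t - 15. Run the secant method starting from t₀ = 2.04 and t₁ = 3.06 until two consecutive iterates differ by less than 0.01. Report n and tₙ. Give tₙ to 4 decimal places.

n = 5, tₙ = 2.3081

F(2.04) = -9.513085, F(3.06) = 54.929005
t₂ = 3.060000 − 54.929005·(1.020000)/(64.442090) = 2.190575;  |Δ| = 0.869425
F(2.190575) = -4.678604
t₃ = 2.190575 − (-4.678604)·(-0.869425)/(-59.607609) = 2.258816;  |Δ| = 0.068241
F(2.258816) = -2.068184
t₄ = 2.258816 − (-2.068184)·(0.068241)/(2.610420) = 2.312882;  |Δ| = 0.054066
F(2.312882) = 0.201617
t₅ = 2.312882 − 0.201617·(0.054066)/(2.269801) = 2.308080;  |Δ| = 0.004802
|t₅ − t₄| = 0.004802 < 0.01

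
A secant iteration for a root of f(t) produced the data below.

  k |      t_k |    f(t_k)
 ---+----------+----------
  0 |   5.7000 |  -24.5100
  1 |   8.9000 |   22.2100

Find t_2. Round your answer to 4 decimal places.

t_2 = 8.9000 − 22.2100·(8.9000 − 5.7000) / (22.2100 − (-24.5100))
   = 8.9000 − (71.072000)/(46.720000) = 7.378767

7.3788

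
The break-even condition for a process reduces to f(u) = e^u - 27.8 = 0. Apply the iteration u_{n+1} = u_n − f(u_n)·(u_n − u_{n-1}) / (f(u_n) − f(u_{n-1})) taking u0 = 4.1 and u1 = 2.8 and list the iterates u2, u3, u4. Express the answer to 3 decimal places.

f(4.1) = 32.54029, f(2.8) = -11.35535
u2 = 2.80000 − (-11.35535)·(2.80000 − 4.10000) / (-11.35535 − 32.54029) = 2.80000 − (14.76196)/(-43.89564) = 3.13630
f(3.13630) = -4.78154
u3 = 3.13630 − (-4.78154)·(3.13630 − 2.80000) / (-4.78154 − (-11.35535)) = 3.13630 − (-1.60801)/(6.57382) = 3.38091
f(3.38091) = 1.59738
u4 = 3.38091 − 1.59738·(3.38091 − 3.13630) / (1.59738 − (-4.78154)) = 3.38091 − (0.39073)/(6.37892) = 3.31965

3.136, 3.381, 3.320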